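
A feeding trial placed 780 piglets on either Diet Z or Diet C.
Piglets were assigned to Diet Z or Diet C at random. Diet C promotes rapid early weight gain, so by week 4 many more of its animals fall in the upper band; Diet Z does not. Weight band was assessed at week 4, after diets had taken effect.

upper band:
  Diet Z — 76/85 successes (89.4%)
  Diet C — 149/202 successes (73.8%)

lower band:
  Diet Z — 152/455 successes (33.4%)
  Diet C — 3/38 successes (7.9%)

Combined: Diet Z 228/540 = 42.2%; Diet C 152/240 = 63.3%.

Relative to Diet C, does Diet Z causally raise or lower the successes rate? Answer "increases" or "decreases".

decreases

Within every week-4 weight band level Diet Z has the higher rate, yet pooled Diet C does — Simpson's reversal.
Week-4 weight band lies on the pathway diet → week-4 weight band → outcome, so adjusting for it blocks the indirect effect. For the total causal effect of diet, use the unadjusted pooled rates.
Pooled: Diet Z 42.2% vs Diet C 63.3%; Diet C is higher overall.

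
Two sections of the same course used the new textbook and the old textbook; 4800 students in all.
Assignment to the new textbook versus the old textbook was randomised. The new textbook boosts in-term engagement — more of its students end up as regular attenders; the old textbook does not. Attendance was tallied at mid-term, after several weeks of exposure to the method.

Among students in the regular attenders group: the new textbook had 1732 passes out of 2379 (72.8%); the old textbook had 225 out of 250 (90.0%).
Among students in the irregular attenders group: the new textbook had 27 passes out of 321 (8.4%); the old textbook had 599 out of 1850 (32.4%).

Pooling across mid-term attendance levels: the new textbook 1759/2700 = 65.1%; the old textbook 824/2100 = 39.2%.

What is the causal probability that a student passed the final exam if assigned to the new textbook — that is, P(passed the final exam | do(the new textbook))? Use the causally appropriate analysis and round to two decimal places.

Mid-term attendance is recorded after the teaching method and is itself shifted by it — it sits on the causal path from teaching method to outcome. Conditioning on a mediator would strip out part of the effect we want; the pooled comparison gives the total causal effect.
So P(outcome | do(the new textbook)) is just the pooled rate for the new textbook: 1759/2700 = 0.651.

0.65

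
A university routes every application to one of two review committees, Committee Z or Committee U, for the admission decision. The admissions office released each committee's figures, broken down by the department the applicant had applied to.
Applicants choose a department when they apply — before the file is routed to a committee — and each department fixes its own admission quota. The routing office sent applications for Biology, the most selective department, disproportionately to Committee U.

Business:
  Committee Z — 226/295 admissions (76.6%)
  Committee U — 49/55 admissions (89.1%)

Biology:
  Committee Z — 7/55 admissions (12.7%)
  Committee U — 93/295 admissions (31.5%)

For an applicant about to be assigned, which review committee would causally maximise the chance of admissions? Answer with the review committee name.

Committee U

Since department is a pre-existing factor (not a product of the review committee) and it affects the outcome on its own, it is a confounder. The stratified rates, not the pooled rate, identify the causal effect.
Within each level — Business: 76.6% vs 89.1%; Biology: 12.7% vs 31.5% — Committee U is higher every time.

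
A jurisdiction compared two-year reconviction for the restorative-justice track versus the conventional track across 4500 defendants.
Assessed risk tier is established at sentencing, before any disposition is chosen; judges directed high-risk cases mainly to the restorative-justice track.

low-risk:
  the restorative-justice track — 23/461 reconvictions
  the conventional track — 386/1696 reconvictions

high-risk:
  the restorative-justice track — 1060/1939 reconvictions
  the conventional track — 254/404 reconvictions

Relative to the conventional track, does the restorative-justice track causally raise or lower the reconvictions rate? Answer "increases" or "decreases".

Nothing the disposition does changes assessed risk tier; the imbalance is an allocation artefact. With assessed risk tier also predicting the outcome, the pooled figure is confounded, and the within-stratum comparison is the causal one.
Within each level — low-risk: 5.0% vs 22.8%; high-risk: 54.7% vs 62.9% — the restorative-justice track is lower every time.

decreases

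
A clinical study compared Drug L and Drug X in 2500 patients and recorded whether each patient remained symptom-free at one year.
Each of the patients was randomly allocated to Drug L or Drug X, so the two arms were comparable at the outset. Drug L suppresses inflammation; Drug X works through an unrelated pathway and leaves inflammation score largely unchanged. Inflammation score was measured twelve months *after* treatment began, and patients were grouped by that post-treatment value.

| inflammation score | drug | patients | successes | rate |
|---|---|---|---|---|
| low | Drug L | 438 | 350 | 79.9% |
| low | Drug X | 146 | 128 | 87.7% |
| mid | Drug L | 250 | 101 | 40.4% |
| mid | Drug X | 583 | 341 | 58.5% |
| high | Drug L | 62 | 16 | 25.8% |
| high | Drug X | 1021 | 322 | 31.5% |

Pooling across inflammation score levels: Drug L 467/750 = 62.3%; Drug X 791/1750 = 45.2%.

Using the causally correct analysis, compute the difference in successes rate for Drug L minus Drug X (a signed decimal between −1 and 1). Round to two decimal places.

The stratified and pooled comparisons disagree (Drug X wins within each inflammation score; Drug L wins overall), so the answer turns on the causal role of inflammation score.
Inflammation score lies on the pathway drug → inflammation score → outcome, so adjusting for it blocks the indirect effect. For the total causal effect of drug, use the unadjusted pooled rates.
The causal difference is the pooled difference: 0.623 − 0.452 = +0.171.

+0.17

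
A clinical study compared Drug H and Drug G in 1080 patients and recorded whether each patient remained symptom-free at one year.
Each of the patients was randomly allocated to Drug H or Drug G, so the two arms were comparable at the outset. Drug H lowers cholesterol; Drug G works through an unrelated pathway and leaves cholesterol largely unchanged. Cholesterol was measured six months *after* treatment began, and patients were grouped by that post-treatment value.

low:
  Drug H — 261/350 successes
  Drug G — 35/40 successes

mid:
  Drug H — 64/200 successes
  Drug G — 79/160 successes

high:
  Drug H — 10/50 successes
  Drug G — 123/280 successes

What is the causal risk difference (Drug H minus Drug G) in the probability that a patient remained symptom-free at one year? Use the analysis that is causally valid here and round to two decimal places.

Because the drug influences cholesterol, cholesterol is a post-treatment mediator, not a confounder. Stratifying on it would bias the estimate; the causal effect is the crude pooled difference.
The causal difference is the pooled difference: 0.558 − 0.494 = +0.065.

+0.06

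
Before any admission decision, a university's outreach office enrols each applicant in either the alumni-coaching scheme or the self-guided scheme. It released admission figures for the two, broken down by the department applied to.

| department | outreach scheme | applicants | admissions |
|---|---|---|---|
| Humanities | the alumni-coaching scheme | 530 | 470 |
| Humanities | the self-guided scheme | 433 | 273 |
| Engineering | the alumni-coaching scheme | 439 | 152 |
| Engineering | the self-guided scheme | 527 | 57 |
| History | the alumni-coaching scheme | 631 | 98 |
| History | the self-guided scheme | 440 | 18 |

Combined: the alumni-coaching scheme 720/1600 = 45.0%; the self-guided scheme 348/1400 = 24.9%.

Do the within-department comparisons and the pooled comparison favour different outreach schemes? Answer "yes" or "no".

no

Within each department level (Humanities 88.7% vs 63.0%; Engineering 34.6% vs 10.8%; History 15.5% vs 4.1%), the alumni-coaching scheme has the higher rate every time. Pooled: 45.0% vs 24.9% — the alumni-coaching scheme has the higher rate overall. They agree.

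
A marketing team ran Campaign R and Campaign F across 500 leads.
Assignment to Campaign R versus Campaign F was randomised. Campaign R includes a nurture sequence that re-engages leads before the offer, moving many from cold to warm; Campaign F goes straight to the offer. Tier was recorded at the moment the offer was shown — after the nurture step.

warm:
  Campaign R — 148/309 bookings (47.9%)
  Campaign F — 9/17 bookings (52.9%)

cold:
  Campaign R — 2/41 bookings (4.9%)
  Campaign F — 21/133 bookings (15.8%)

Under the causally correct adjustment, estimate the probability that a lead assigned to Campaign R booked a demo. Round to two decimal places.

0.43

The engagement tier-specific comparison favours Campaign F throughout, but the pooled figures favour Campaign R. The question is whether to condition on engagement tier.
Engagement tier here is a post-treatment variable shaped by the campaign; conditioning on it would introduce bias rather than remove it. The overall comparison is the causal one.
So P(outcome | do(Campaign R)) is just the pooled rate for Campaign R: 150/350 = 0.429.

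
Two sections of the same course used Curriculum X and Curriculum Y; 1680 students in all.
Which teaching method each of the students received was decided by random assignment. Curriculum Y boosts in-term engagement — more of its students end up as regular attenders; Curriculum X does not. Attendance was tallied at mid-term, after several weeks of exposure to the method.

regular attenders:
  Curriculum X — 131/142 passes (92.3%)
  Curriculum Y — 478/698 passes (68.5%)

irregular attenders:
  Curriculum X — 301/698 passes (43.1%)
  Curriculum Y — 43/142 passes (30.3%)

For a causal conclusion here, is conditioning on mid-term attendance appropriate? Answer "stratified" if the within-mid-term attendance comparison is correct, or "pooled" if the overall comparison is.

The stratified and pooled comparisons disagree (Curriculum X wins within each mid-term attendance; Curriculum Y wins overall), so the answer turns on the causal role of mid-term attendance.
Mid-term attendance here is a post-treatment variable shaped by the teaching method; conditioning on it would introduce bias rather than remove it. The overall comparison is the causal one.
Pooled: Curriculum X 51.4% vs Curriculum Y 62.0%; Curriculum Y is higher overall.

pooled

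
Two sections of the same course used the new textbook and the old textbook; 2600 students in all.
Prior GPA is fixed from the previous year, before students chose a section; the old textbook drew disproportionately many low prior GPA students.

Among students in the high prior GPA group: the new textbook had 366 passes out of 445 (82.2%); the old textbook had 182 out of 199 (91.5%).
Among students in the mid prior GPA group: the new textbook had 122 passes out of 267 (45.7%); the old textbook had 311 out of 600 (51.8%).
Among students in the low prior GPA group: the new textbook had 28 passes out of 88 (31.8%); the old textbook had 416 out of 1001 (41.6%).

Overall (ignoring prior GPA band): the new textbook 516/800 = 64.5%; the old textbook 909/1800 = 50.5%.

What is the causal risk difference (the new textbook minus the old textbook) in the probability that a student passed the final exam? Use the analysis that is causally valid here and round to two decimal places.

The prior GPA band-specific comparison favours the old textbook throughout, but the pooled figures favour the new textbook. The question is whether to condition on prior GPA band.
Since prior GPA band is a pre-existing factor (not a product of the teaching method) and it affects the outcome on its own, it is a confounder. The stratified rates, not the pooled rate, identify the causal effect.
Adjusting over the population distribution of prior GPA band: 0.248·(0.822−0.915) + 0.333·(0.457−0.518) + 0.419·(0.318−0.416) = -0.084.

-0.08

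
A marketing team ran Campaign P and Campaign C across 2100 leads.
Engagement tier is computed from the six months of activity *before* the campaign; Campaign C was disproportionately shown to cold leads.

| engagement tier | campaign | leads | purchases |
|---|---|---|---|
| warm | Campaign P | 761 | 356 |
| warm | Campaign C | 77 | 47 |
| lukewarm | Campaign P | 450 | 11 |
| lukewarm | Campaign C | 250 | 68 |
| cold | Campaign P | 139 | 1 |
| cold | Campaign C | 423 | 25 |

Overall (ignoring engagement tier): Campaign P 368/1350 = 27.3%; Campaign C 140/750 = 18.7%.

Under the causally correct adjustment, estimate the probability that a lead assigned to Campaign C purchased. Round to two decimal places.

0.35

Within every engagement tier level Campaign C has the higher rate, yet pooled Campaign P does — Simpson's reversal.
The imbalance in engagement tier arose from how leads were allocated, not from anything the campaign did; and engagement tier independently affects the outcome. The pooled gap is confounded — condition on engagement tier.
Standardising Campaign C to the population engagement tier mix: 0.399·47/77 + 0.333·68/250 + 0.268·25/423 = 0.350.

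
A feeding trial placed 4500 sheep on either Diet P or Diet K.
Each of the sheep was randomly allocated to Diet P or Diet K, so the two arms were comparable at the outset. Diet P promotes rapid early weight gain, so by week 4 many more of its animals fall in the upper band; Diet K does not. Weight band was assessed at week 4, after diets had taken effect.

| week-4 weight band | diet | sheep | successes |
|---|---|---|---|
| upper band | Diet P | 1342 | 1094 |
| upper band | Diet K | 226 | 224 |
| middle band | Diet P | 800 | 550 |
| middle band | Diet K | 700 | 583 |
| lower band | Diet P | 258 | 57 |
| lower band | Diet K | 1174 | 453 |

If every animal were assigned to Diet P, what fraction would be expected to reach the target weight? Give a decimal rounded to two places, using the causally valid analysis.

0.71

Week-4 weight band is recorded after the diet and is itself shifted by it — it sits on the causal path from diet to outcome. Conditioning on a mediator would strip out part of the effect we want; the pooled comparison gives the total causal effect.
So P(outcome | do(Diet P)) is just the pooled rate for Diet P: 1701/2400 = 0.709.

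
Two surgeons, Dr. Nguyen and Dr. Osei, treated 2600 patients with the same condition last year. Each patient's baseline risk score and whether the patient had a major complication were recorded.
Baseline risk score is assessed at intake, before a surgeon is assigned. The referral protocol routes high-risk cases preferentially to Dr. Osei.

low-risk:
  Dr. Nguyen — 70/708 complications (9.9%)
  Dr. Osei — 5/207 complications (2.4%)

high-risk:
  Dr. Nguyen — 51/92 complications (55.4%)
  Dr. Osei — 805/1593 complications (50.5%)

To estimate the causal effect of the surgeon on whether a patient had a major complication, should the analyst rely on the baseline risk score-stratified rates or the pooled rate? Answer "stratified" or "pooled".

stratified

The imbalance in baseline risk score arose from how patients were allocated, not from anything the surgeon did; and baseline risk score independently affects the outcome. The pooled gap is confounded — condition on baseline risk score.
Within each level — low-risk: 9.9% vs 2.4%; high-risk: 55.4% vs 50.5% — Dr. Osei is lower every time.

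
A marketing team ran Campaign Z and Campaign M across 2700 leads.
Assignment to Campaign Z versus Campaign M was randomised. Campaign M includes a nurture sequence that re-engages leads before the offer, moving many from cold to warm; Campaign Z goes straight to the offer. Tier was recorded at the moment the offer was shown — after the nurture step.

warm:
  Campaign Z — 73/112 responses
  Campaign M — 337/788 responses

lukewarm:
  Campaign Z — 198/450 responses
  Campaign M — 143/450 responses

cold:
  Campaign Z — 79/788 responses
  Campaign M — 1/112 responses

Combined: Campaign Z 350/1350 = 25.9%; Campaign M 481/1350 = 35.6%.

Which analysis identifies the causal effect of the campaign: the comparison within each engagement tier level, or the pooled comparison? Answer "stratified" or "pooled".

pooled

Stratifying would compare campaigns among leads the campaigns themselves sorted into engagement tier groups — a form of selection on an intermediate. The unconditioned pooled rates give the total causal effect.
Pooled: Campaign Z 25.9% vs Campaign M 35.6%; Campaign M is higher overall.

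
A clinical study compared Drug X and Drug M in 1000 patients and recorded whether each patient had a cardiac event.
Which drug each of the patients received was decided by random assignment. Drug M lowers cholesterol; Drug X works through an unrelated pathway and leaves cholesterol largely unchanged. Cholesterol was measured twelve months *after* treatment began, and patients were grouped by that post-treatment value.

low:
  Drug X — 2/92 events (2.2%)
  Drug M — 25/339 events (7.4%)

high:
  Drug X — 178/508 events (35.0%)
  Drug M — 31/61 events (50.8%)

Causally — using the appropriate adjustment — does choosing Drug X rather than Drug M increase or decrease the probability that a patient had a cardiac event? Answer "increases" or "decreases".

increases

Because the drug influences cholesterol, cholesterol is a post-treatment mediator, not a confounder. Stratifying on it would bias the estimate; the causal effect is the crude pooled difference.
Pooled: Drug X 30.0% vs Drug M 14.0%; Drug M is lower overall.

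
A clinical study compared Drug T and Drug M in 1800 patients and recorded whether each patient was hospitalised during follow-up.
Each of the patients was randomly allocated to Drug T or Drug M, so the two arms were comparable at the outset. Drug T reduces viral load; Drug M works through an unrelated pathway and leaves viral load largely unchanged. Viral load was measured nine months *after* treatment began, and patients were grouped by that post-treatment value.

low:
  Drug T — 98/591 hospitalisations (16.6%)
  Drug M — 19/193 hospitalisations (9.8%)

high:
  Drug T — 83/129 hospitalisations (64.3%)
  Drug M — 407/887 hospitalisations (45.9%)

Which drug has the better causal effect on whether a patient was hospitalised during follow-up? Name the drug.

Drug T

The distribution of viral load is itself part of what the drug does — it is an intermediate outcome. Holding it fixed would remove that part of the effect; the total effect is the pooled difference.
Pooled: Drug T 25.1% vs Drug M 39.4%; Drug T is lower overall.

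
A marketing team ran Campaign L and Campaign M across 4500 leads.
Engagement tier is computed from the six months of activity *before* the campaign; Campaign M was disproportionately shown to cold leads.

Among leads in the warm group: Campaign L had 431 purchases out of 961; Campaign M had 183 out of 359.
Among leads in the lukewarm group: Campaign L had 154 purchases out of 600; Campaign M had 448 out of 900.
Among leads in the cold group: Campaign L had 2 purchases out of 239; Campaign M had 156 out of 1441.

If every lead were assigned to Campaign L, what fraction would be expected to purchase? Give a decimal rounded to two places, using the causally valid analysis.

0.22

The engagement tier-specific comparison favours Campaign M throughout, but the pooled figures favour Campaign L. The question is whether to condition on engagement tier.
Engagement tier satisfies the back-door criterion: it is not a descendant of the campaign, and it blocks the spurious path from campaign to outcome. Adjusting for it (i.e., using the within-engagement tier rates) gives the causal effect.
Standardising Campaign L to the population engagement tier mix: 0.293·431/961 + 0.333·154/600 + 0.373·2/239 = 0.220.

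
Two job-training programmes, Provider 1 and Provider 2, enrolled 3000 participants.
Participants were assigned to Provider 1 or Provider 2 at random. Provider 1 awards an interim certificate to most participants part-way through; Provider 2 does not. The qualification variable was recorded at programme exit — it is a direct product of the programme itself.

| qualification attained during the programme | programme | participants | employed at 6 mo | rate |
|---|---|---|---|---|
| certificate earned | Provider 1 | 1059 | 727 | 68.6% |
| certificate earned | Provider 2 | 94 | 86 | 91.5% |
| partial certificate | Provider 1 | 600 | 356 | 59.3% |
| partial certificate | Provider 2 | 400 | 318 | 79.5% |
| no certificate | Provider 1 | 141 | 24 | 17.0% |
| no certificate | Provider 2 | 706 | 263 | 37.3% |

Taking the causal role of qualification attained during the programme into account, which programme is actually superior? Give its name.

The stratified and pooled comparisons disagree (Provider 2 wins within each qualification attained during the programme; Provider 1 wins overall), so the answer turns on the causal role of qualification attained during the programme.
Qualification attained during the programme is downstream of the programme. One should not condition on a consequence of treatment, so the overall rates are the right comparison.
Pooled: Provider 1 61.5% vs Provider 2 55.6%; Provider 1 is higher overall.

Provider 1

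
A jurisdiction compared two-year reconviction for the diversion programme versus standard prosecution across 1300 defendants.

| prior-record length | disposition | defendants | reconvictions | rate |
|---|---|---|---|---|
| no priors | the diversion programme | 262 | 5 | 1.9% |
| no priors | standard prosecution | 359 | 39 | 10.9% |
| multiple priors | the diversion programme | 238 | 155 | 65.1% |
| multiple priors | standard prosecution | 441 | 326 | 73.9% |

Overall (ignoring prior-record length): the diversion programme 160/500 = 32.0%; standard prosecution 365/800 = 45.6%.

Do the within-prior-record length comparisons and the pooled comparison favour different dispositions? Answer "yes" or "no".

Within each prior-record length level (no priors 1.9% vs 10.9%; multiple priors 65.1% vs 73.9%), the diversion programme has the lower rate every time. Pooled: 32.0% vs 45.6% — the diversion programme has the lower rate overall. They agree.

no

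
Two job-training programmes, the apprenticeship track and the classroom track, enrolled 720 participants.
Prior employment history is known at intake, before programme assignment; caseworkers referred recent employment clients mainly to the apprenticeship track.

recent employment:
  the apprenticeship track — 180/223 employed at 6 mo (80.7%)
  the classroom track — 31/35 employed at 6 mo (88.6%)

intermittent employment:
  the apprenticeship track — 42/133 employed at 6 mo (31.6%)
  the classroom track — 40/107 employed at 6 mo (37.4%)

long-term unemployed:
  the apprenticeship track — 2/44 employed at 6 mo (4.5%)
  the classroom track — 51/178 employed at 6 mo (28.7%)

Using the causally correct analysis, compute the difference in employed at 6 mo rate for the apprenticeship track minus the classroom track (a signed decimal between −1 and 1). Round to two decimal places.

-0.12

Nothing the programme does changes prior employment history; the imbalance is an allocation artefact. With prior employment history also predicting the outcome, the pooled figure is confounded, and the within-stratum comparison is the causal one.
Adjusting over the population distribution of prior employment history: 0.358·(0.807−0.886) + 0.333·(0.316−0.374) + 0.308·(0.045−0.287) = -0.122.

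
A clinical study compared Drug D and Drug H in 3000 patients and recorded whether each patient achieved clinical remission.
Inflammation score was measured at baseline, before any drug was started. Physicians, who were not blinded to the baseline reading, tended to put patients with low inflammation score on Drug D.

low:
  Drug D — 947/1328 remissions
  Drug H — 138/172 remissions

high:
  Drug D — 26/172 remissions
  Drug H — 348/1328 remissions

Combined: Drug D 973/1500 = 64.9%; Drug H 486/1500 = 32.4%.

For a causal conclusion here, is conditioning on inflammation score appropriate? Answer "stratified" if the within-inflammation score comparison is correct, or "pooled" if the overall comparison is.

stratified

Drug H is higher inside every inflammation score stratum but Drug D is higher in aggregate. Whether to stratify depends on how inflammation score relates to the drug.
Since inflammation score is a pre-existing factor (not a product of the drug) and it affects the outcome on its own, it is a confounder. The stratified rates, not the pooled rate, identify the causal effect.
Within each level — low: 71.3% vs 80.2%; high: 15.1% vs 26.2% — Drug H is higher every time.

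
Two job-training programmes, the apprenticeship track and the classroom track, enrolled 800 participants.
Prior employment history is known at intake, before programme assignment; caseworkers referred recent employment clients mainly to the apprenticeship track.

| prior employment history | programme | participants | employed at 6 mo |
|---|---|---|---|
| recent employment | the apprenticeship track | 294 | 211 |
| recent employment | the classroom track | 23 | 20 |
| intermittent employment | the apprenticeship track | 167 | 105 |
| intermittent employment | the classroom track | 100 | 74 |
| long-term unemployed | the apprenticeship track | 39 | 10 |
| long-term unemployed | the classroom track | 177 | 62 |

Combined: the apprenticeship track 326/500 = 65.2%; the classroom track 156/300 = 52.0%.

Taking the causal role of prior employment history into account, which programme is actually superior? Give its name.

the classroom track

Prior employment history is set before the programme has any effect — it is not caused by the programme — and it independently drives the outcome. That makes it a confounder, so the causal comparison is within prior employment history levels.
Within each level — recent employment: 71.8% vs 87.0%; intermittent employment: 62.9% vs 74.0%; long-term unemployed: 25.6% vs 35.0% — the classroom track is higher every time.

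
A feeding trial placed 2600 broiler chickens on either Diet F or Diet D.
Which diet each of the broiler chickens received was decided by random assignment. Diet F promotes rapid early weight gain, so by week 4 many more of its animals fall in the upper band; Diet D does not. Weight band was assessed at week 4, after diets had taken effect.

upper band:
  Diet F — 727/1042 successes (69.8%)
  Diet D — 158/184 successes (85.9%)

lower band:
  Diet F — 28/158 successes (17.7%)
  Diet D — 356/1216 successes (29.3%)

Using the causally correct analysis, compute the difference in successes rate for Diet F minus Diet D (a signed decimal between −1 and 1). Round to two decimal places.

Week-4 weight band is downstream of the diet. One should not condition on a consequence of treatment, so the overall rates are the right comparison.
The causal difference is the pooled difference: 0.629 − 0.367 = +0.262.

+0.26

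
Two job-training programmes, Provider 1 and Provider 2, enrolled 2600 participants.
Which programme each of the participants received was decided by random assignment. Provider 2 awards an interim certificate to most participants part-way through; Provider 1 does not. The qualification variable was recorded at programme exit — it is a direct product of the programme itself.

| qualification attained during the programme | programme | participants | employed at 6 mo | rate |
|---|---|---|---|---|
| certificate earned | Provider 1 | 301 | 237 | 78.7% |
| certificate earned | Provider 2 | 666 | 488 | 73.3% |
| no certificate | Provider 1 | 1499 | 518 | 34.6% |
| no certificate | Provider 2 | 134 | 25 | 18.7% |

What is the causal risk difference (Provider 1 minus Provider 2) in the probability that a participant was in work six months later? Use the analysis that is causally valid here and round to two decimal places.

Qualification attained during the programme here is a post-treatment variable shaped by the programme; conditioning on it would introduce bias rather than remove it. The overall comparison is the causal one.
The causal difference is the pooled difference: 0.419 − 0.641 = -0.222.

-0.22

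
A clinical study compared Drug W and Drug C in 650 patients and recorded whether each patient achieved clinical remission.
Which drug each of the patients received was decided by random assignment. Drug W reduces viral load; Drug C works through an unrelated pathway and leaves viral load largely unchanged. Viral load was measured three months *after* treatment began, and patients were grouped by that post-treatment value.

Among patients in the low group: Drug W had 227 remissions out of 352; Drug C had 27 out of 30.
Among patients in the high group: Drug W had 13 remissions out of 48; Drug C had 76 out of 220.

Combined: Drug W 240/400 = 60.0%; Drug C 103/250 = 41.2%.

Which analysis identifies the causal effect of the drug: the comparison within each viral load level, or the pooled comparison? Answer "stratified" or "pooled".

Viral load is downstream of the drug. One should not condition on a consequence of treatment, so the overall rates are the right comparison.
Pooled: Drug W 60.0% vs Drug C 41.2%; Drug W is higher overall.

pooled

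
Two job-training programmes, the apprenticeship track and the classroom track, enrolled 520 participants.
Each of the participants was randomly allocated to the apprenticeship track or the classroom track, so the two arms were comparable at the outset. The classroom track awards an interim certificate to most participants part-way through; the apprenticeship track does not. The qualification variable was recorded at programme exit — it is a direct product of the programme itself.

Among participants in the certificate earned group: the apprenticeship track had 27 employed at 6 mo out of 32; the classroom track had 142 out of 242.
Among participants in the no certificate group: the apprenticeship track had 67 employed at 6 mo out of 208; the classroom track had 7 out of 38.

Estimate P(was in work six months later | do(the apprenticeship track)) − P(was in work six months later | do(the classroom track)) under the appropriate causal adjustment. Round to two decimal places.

-0.14

Because the programme influences qualification attained during the programme, qualification attained during the programme is a post-treatment mediator, not a confounder. Stratifying on it would bias the estimate; the causal effect is the crude pooled difference.
The causal difference is the pooled difference: 0.392 − 0.532 = -0.140.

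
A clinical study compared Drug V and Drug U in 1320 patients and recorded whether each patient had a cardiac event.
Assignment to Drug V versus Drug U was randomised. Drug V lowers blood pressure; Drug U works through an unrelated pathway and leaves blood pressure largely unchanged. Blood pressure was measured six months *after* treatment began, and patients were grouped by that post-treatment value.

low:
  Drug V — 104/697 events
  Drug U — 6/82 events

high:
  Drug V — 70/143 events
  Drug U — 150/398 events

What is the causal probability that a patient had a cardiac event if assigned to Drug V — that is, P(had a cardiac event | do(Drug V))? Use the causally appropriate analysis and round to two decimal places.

Blood pressure lies on the pathway drug → blood pressure → outcome, so adjusting for it blocks the indirect effect. For the total causal effect of drug, use the unadjusted pooled rates.
So P(outcome | do(Drug V)) is just the pooled rate for Drug V: 174/840 = 0.207.

0.21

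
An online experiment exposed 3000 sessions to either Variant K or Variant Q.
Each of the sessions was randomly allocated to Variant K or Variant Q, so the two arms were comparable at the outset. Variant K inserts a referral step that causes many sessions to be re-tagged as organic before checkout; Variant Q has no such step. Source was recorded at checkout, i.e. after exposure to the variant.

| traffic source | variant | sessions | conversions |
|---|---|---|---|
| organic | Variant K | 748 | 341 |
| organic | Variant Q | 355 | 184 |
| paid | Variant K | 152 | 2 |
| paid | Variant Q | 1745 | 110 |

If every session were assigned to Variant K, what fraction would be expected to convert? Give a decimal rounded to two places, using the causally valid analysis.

The stratified and pooled comparisons disagree (Variant Q wins within each traffic source; Variant K wins overall), so the answer turns on the causal role of traffic source.
Because the variant influences traffic source, traffic source is a post-treatment mediator, not a confounder. Stratifying on it would bias the estimate; the causal effect is the crude pooled difference.
So P(outcome | do(Variant K)) is just the pooled rate for Variant K: 343/900 = 0.381.

0.38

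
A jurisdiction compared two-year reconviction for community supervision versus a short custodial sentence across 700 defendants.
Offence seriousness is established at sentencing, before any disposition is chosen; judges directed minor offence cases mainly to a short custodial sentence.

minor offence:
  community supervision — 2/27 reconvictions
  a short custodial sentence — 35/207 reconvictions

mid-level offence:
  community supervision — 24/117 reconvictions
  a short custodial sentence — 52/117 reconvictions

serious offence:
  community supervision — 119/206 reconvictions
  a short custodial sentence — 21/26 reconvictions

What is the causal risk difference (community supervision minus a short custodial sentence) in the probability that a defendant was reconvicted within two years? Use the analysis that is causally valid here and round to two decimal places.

Within every offence seriousness level community supervision has the lower rate, yet pooled a short custodial sentence does — Simpson's reversal.
Offence seriousness is set before the disposition has any effect — it is not caused by the disposition — and it independently drives the outcome. That makes it a confounder, so the causal comparison is within offence seriousness levels.
Adjusting over the population distribution of offence seriousness: 0.334·(0.074−0.169) + 0.334·(0.205−0.444) + 0.331·(0.578−0.808) = -0.188.

-0.19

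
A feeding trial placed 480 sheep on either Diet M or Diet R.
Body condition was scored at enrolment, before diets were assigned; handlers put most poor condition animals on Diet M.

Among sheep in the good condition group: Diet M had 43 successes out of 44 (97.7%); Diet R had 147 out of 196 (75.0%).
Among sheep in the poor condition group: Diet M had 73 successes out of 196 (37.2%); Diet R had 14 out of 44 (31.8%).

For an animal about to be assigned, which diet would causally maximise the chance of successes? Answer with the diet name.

Within every starting body condition level Diet M has the higher rate, yet pooled Diet R does — Simpson's reversal.
Starting body condition differs across diets for reasons unrelated to any effect of the diet itself, and it separately predicts the outcome — a classic confounder. We must compare within starting body condition levels.
Within each level — good condition: 97.7% vs 75.0%; poor condition: 37.2% vs 31.8% — Diet M is higher every time.

Diet M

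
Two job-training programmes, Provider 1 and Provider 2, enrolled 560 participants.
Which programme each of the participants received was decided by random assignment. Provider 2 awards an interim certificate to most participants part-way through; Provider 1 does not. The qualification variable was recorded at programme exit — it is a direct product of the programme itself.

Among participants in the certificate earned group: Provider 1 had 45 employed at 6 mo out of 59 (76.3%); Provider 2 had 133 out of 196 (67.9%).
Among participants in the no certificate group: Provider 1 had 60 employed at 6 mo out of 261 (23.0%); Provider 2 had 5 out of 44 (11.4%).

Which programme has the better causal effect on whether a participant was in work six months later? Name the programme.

Qualification attained during the programme is recorded after the programme and is itself shifted by it — it sits on the causal path from programme to outcome. Conditioning on a mediator would strip out part of the effect we want; the pooled comparison gives the total causal effect.
Pooled: Provider 1 32.8% vs Provider 2 57.5%; Provider 2 is higher overall.

Provider 2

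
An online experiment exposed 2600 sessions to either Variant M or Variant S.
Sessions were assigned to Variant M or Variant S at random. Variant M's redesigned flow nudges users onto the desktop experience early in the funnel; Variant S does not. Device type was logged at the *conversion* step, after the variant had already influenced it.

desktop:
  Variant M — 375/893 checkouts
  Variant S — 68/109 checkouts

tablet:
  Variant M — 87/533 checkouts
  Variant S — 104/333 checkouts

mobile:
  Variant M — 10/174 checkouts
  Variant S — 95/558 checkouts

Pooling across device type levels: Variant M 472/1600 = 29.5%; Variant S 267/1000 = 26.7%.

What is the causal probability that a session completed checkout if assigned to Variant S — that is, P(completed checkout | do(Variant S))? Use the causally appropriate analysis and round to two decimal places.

0.27

Variant S is higher inside every device type stratum but Variant M is higher in aggregate. Whether to stratify depends on how device type relates to the variant.
Device type is recorded after the variant and is itself shifted by it — it sits on the causal path from variant to outcome. Conditioning on a mediator would strip out part of the effect we want; the pooled comparison gives the total causal effect.
So P(outcome | do(Variant S)) is just the pooled rate for Variant S: 267/1000 = 0.267.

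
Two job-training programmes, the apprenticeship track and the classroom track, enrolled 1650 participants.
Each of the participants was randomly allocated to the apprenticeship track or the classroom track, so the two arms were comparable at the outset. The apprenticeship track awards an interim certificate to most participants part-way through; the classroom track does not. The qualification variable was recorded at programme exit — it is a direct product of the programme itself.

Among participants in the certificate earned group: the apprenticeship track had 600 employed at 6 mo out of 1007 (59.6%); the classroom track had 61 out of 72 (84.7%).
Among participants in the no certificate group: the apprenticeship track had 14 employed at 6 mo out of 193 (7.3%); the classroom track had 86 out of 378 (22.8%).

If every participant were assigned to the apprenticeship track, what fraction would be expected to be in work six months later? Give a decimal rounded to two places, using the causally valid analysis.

0.51

The qualification attained during the programme-specific comparison favours the classroom track throughout, but the pooled figures favour the apprenticeship track. The question is whether to condition on qualification attained during the programme.
Qualification attained during the programme is recorded after the programme and is itself shifted by it — it sits on the causal path from programme to outcome. Conditioning on a mediator would strip out part of the effect we want; the pooled comparison gives the total causal effect.
So P(outcome | do(the apprenticeship track)) is just the pooled rate for the apprenticeship track: 614/1200 = 0.512.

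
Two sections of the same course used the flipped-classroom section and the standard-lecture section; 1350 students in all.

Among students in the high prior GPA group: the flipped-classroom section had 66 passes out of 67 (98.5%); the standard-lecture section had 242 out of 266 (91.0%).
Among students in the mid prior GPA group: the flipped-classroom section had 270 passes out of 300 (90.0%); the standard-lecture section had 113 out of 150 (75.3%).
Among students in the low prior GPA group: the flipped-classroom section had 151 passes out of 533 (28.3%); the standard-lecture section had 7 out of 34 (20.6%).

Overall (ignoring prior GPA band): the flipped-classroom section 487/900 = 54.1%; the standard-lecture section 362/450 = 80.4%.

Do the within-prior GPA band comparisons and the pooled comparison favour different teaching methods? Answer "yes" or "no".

yes

Within each prior GPA band level (high prior GPA 98.5% vs 91.0%; mid prior GPA 90.0% vs 75.3%; low prior GPA 28.3% vs 20.6%), the flipped-classroom section has the higher rate every time. Pooled: 54.1% vs 80.4% — the standard-lecture section has the higher rate overall. The two comparisons disagree.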